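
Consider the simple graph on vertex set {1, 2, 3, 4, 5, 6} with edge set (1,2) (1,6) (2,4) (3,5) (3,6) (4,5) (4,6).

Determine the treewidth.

2

A width-2 tree decomposition is:
Bags: B1 = {1, 2, 4}  B2 = {1, 4, 6}  B3 = {4, 5, 6}  B4 = {3, 5, 6}
Tree: B1–B2, B2–B3, B3–B4
Each bag holds 3 vertices, so the decomposition has width 2, which upper-bounds the treewidth. The edges 2–1–6–4–2 form a cycle, so G is not a tree and its treewidth is at least 2. Hence tw(G) = 2 exactly.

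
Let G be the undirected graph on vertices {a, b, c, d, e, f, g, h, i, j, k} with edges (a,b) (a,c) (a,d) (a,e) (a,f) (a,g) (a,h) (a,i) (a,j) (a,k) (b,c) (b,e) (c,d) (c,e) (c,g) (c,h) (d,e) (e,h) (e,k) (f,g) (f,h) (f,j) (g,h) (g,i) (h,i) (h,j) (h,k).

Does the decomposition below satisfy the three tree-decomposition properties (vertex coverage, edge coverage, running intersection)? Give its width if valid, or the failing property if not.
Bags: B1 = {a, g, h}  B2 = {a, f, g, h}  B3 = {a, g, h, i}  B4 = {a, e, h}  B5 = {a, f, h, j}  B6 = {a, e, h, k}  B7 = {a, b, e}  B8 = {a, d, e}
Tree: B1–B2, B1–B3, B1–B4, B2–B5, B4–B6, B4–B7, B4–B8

No — vertex c appears in no bag.

A tree decomposition must satisfy three properties: every vertex lies in some bag; for every edge, both endpoints lie together in some bag; and for every vertex, the bags containing it form a connected subtree. Here vertex c appears in no bag, so the decomposition is invalid.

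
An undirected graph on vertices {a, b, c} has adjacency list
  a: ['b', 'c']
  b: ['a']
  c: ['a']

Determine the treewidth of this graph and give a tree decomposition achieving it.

The largest bag has 2 vertices, giving width 1; this decomposition certifies tw(G) ≤ 1. Any graph with an edge has treewidth ≥ 1, and G has the edge c–a. The upper and lower bounds meet at 1, so that is the treewidth.

Treewidth 1.
Bags: B1 = {a, c}  B2 = {a, b}
Tree: B1–B2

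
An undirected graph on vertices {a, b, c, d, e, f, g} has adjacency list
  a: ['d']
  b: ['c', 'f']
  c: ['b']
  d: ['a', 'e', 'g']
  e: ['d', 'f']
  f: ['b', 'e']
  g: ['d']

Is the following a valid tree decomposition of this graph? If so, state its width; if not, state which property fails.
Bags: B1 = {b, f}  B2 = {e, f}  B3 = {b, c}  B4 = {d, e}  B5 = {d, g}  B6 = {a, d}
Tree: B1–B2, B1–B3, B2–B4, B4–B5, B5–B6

Yes; width 1.

Checking the three conditions: (i) the bags cover all of {a, b, c, d, e, f, g}; (ii) for each edge, some bag contains both endpoints; (iii) the bags containing any fixed vertex form a subtree. All hold, so the decomposition is valid with width 2 − 1 = 1.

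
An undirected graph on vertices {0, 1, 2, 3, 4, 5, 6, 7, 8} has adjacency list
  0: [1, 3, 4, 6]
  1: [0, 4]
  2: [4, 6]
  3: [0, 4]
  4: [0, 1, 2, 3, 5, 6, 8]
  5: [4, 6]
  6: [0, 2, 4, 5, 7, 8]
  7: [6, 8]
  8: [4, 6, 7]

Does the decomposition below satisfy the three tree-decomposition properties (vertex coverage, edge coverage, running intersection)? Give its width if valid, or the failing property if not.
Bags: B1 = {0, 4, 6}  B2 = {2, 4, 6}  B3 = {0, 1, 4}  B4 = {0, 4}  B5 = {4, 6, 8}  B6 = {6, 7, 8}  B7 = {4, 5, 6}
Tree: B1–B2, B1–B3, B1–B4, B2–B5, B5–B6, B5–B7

No — vertex 3 appears in no bag.

A tree decomposition must satisfy three properties: every vertex lies in some bag; for every edge, both endpoints lie together in some bag; and for every vertex, the bags containing it form a connected subtree. Here vertex 3 appears in no bag, so the decomposition is invalid.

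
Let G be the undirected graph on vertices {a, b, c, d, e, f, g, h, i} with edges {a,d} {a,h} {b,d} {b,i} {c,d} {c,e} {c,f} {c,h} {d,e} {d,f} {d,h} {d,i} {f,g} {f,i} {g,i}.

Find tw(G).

2

A width-2 tree decomposition is:
Bags: B1 = {c, d, f}  B2 = {c, d, e}  B3 = {d, f, i}  B4 = {c, d, h}  B5 = {f, g, i}  B6 = {b, d, i}  B7 = {a, d, h}
Tree: B1–B2, B1–B3, B2–B4, B3–B5, B3–B6, B4–B7
The largest bag has 3 vertices, giving width 2; this decomposition certifies tw(G) ≤ 2. On the other hand G contains the 3-clique {c, d, e}. A clique must lie in a single bag of any decomposition, so no decomposition can have width below 2. Hence tw(G) = 2 exactly.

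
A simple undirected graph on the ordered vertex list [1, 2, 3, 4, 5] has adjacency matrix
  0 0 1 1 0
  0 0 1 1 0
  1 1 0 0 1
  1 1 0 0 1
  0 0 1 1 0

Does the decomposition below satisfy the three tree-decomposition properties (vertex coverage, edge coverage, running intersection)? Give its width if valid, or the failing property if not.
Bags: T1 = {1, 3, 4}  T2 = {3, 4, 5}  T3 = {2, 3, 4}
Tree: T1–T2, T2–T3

Yes; width 2.

Every vertex of G appears in some bag (union = {1, 2, 3, 4, 5}); every edge is covered by a bag; and for each vertex v the set of bags containing v is connected in the bag tree. The decomposition is therefore valid. The largest bag has 3 vertices, so the width is 2.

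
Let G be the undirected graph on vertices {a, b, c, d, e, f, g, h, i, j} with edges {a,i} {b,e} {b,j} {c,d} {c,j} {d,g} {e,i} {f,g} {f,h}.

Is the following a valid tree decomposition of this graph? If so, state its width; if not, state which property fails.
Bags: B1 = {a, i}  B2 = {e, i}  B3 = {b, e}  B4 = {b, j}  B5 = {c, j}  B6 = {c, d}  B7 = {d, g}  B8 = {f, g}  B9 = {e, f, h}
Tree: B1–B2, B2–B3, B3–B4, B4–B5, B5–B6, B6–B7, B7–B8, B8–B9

A tree decomposition must satisfy three properties: every vertex lies in some bag; for every edge, both endpoints lie together in some bag; and for every vertex, the bags containing it form a connected subtree. Here bags containing vertex e are not connected in the tree, so the decomposition is invalid.

No — bags containing vertex e are not connected in the tree.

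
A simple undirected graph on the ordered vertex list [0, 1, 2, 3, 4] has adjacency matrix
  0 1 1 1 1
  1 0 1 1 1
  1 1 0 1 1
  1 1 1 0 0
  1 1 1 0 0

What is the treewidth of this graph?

3

A width-3 tree decomposition is:
Bags: B1 = {0, 1, 2, 4}  B2 = {0, 1, 2, 3}
Tree: B1–B2
Each bag holds 4 vertices, so the decomposition has width 3, which upper-bounds the treewidth. Conversely, {0, 1, 2, 3} is a clique of size 4, and the vertices of any clique must share a bag in every tree decomposition; so some bag has ≥ 4 vertices and tw(G) ≥ 3. Therefore the treewidth is 3.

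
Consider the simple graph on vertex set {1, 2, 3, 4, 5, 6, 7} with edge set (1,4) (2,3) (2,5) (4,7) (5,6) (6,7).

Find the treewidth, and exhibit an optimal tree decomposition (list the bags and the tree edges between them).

The largest bag has 2 vertices, giving width 1; this decomposition certifies tw(G) ≤ 1. G has an edge, so its treewidth is at least 1. Hence tw(G) = 1 exactly.

Treewidth 1.
One such decomposition:
Bags: B1 = {2, 3}  B2 = {2, 5}  B3 = {5, 6}  B4 = {6, 7}  B5 = {4, 7}  B6 = {1, 4}
Tree: B1–B2, B2–B3, B3–B4, B4–B5, B5–B6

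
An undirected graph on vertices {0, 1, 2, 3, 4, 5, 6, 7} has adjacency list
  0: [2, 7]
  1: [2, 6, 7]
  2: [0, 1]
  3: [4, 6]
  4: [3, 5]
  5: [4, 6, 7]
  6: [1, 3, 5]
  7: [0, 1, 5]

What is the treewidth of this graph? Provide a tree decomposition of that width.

The largest bag has 3 vertices, giving width 2; this decomposition certifies tw(G) ≤ 2. Since 2–0–7–1–2 is a cycle in G, G is not acyclic. Forests are exactly the graphs of treewidth ≤ 1, so tw(G) ≥ 2. The upper and lower bounds meet at 2, so that is the treewidth.

Treewidth 2.
One such decomposition:
Bags: B1 = {0, 1, 2}  B2 = {0, 1, 7}  B3 = {1, 6, 7}  B4 = {5, 6, 7}  B5 = {3, 5, 6}  B6 = {3, 4, 5}
Tree: B1–B2, B2–B3, B3–B4, B4–B5, B5–B6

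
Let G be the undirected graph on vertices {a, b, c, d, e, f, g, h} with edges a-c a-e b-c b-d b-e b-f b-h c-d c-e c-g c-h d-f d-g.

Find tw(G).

A width-2 tree decomposition is:
Bags: B1 = {b, c, e}  B2 = {b, c, d}  B3 = {a, c, e}  B4 = {b, d, f}  B5 = {b, c, h}  B6 = {c, d, g}
Tree: B1–B2, B1–B3, B2–B4, B1–B5, B2–B6
Each bag holds 3 vertices, so the decomposition has width 2, which upper-bounds the treewidth. Conversely, {c, d, g} is a clique of size 3, and the vertices of any clique must share a bag in every tree decomposition; so some bag has ≥ 3 vertices and tw(G) ≥ 2. The upper and lower bounds meet at 2, so that is the treewidth.

2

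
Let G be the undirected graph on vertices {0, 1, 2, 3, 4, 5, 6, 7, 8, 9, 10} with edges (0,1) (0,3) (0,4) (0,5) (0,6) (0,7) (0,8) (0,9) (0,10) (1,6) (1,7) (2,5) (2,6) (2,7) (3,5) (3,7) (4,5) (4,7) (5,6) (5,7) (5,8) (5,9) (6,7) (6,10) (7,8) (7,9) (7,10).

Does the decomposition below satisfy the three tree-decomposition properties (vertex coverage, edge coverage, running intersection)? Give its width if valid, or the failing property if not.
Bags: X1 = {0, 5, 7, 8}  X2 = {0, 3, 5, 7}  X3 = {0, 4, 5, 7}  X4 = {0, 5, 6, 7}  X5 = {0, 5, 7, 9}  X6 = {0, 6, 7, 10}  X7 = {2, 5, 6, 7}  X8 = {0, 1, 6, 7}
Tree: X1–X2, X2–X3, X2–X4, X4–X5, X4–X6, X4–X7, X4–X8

Every vertex of G appears in some bag (union = {0, 1, 2, 3, 4, 5, 6, 7, 8, 9, 10}); every edge is covered by a bag; and for each vertex v the set of bags containing v is connected in the bag tree. The decomposition is therefore valid. The largest bag has 4 vertices, so the width is 3.

Yes; width 3.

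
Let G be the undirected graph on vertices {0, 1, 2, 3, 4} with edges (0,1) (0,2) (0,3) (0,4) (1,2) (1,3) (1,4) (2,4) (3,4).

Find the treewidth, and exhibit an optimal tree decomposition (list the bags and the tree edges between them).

Treewidth 3.
One optimal decomposition is:
Bags: B1 = {0, 1, 3, 4}  B2 = {0, 1, 2, 4}
Tree: B1–B2

Every bag has size at most 4, so the width is 4 − 1 = 3 and tw(G) ≤ 3. Conversely, {0, 1, 2, 4} is a clique of size 4, and the vertices of any clique must share a bag in every tree decomposition; so some bag has ≥ 4 vertices and tw(G) ≥ 3. Combining the bounds, tw(G) = 3.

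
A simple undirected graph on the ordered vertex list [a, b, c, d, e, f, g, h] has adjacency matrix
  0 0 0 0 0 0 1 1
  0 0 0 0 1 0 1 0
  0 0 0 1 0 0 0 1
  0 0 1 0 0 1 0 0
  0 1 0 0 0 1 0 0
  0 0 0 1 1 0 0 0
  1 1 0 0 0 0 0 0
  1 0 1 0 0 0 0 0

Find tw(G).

2

A width-2 tree decomposition is:
Bags: B1 = {b, e, f}  B2 = {b, f, g}  B3 = {a, f, g}  B4 = {a, f, h}  B5 = {c, f, h}  B6 = {c, d, f}
Tree: B1–B2, B2–B3, B3–B4, B4–B5, B5–B6
The largest bag has 3 vertices, giving width 2; this decomposition certifies tw(G) ≤ 2. Since f–e–b–g–a–h–c–d–f is a cycle in G, G is not acyclic. Forests are exactly the graphs of treewidth ≤ 1, so tw(G) ≥ 2. The upper and lower bounds meet at 2, so that is the treewidth.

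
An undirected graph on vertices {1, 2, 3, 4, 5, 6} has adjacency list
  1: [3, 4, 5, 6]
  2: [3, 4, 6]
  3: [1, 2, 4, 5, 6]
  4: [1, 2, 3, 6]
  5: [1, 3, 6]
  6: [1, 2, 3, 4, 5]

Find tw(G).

3

A width-3 tree decomposition is:
Bags: B1 = {1, 3, 4, 6}  B2 = {2, 3, 4, 6}  B3 = {1, 3, 5, 6}
Tree: B1–B2, B1–B3
The largest bag has 4 vertices, giving width 3; this decomposition certifies tw(G) ≤ 3. On the other hand G contains the 4-clique {1, 3, 4, 6}. A clique must lie in a single bag of any decomposition, so no decomposition can have width below 3. The upper and lower bounds meet at 3, so that is the treewidth.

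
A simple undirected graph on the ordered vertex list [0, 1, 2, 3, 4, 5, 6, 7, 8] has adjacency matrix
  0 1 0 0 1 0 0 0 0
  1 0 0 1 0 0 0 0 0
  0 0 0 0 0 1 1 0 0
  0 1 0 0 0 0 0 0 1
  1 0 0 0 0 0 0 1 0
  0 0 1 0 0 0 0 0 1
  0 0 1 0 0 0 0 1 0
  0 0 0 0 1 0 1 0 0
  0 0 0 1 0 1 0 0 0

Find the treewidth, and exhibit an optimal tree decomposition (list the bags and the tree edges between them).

Every bag has size at most 3, so the width is 3 − 1 = 2 and tw(G) ≤ 2. Since 1–3–8–5–2–6–7–4–0–1 is a cycle in G, G is not acyclic. Forests are exactly the graphs of treewidth ≤ 1, so tw(G) ≥ 2. Hence tw(G) = 2 exactly.

Treewidth 2.
One such decomposition:
Bags: B1 = {1, 3, 8}  B2 = {1, 5, 8}  B3 = {1, 2, 5}  B4 = {1, 2, 6}  B5 = {1, 6, 7}  B6 = {1, 4, 7}  B7 = {0, 1, 4}
Tree: B1–B2, B2–B3, B3–B4, B4–B5, B5–B6, B6–B7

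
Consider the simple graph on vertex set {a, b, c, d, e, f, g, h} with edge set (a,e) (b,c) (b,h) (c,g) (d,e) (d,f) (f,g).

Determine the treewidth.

1

A width-1 tree decomposition is:
Bags: B1 = {a, e}  B2 = {d, e}  B3 = {d, f}  B4 = {f, g}  B5 = {c, g}  B6 = {b, c}  B7 = {b, h}
Tree: B1–B2, B2–B3, B3–B4, B4–B5, B5–B6, B6–B7
Every bag has size at most 2, so the width is 2 − 1 = 1 and tw(G) ≤ 1. Any graph with an edge has treewidth ≥ 1, and G has the edge a–e. The upper and lower bounds meet at 1, so that is the treewidth.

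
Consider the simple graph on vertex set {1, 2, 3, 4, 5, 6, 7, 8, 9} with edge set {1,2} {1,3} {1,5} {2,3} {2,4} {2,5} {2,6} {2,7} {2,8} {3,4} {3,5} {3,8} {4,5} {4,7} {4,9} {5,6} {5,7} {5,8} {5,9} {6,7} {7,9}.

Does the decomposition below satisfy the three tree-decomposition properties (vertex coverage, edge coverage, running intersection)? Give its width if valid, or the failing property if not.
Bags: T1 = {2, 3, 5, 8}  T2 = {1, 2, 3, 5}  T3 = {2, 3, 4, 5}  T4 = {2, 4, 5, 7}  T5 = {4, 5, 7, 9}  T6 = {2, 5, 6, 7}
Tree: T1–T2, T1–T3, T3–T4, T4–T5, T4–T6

Yes; width 3.

Vertex coverage: the bags together contain {1, 2, 3, 4, 5, 6, 7, 8, 9}, the full vertex set. Edge coverage: each edge of G has both endpoints in at least one bag. Running intersection: for every vertex, the bags containing it form a connected subtree. All three properties hold, so this is a valid tree decomposition of width max|bag| − 1 = 3, and hence tw(G) ≤ 3.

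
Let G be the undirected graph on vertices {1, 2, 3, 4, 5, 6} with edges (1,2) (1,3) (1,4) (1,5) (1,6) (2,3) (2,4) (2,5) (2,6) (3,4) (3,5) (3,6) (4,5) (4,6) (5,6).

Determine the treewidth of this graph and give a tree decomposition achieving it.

A single bag containing all 6 vertices is trivially a valid decomposition of width 5. For the lower bound, the 6 vertices {1, 2, 3, 4, 5, 6} are pairwise adjacent, and any tree decomposition puts a clique entirely inside one bag — forcing width ≥ 5. The upper and lower bounds meet at 5, so that is the treewidth.

Treewidth 5.
One optimal decomposition is:
Bags: B1 = {1, 2, 3, 4, 5, 6}
Tree: (single bag)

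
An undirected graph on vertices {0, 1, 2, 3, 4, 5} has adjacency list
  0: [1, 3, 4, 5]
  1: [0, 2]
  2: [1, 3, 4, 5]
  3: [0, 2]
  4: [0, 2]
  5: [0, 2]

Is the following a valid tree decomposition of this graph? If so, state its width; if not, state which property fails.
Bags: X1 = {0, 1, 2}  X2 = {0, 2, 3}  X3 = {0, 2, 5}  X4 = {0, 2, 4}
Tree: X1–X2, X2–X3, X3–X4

Vertex coverage: the bags together contain {0, 1, 2, 3, 4, 5}, the full vertex set. Edge coverage: each edge of G has both endpoints in at least one bag. Running intersection: for every vertex, the bags containing it form a connected subtree. All three properties hold, so this is a valid tree decomposition of width max|bag| − 1 = 2, and hence tw(G) ≤ 2.

Yes; width 2.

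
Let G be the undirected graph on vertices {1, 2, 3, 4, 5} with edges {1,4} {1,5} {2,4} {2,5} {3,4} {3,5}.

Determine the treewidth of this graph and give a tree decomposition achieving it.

Each bag holds 3 vertices, so the decomposition has width 2, which upper-bounds the treewidth. The edges 4–3–5–2–4 form a cycle, so G is not a tree and its treewidth is at least 2. Therefore the treewidth is 2.

Treewidth 2.
One such decomposition:
Bags: B1 = {3, 4, 5}  B2 = {2, 4, 5}  B3 = {1, 4, 5}
Tree: B1–B2, B2–B3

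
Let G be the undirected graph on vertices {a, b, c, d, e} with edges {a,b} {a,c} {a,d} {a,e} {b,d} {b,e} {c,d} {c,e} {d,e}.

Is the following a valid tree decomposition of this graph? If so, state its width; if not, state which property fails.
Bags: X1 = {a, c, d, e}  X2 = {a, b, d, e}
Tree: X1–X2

Vertex coverage: the bags together contain {a, b, c, d, e}, the full vertex set. Edge coverage: each edge of G has both endpoints in at least one bag. Running intersection: for every vertex, the bags containing it form a connected subtree. All three properties hold, so this is a valid tree decomposition of width max|bag| − 1 = 3, and hence tw(G) ≤ 3.

Yes; width 3.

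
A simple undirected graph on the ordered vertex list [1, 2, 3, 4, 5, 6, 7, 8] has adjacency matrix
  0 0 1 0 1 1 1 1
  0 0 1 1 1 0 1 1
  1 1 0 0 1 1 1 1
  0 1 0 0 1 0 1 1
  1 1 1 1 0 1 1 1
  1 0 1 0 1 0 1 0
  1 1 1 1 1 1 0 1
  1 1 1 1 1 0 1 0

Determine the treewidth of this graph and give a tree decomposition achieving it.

The largest bag has 5 vertices, giving width 4; this decomposition certifies tw(G) ≤ 4. For the lower bound, the 5 vertices {1, 3, 5, 7, 8} are pairwise adjacent, and any tree decomposition puts a clique entirely inside one bag — forcing width ≥ 4. Therefore the treewidth is 4.

Treewidth 4.
One optimal decomposition is:
Bags: B1 = {1, 3, 5, 6, 7}  B2 = {1, 3, 5, 7, 8}  B3 = {2, 3, 5, 7, 8}  B4 = {2, 4, 5, 7, 8}
Tree: B1–B2, B2–B3, B3–B4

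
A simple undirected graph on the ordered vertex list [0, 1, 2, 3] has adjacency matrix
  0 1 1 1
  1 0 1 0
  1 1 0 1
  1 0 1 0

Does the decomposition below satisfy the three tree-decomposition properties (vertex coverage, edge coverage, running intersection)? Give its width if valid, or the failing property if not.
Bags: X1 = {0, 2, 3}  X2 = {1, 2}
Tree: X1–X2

No — edge (0,1) lies in no bag.

A tree decomposition must satisfy three properties: every vertex lies in some bag; for every edge, both endpoints lie together in some bag; and for every vertex, the bags containing it form a connected subtree. Here edge (0,1) lies in no bag, so the decomposition is invalid.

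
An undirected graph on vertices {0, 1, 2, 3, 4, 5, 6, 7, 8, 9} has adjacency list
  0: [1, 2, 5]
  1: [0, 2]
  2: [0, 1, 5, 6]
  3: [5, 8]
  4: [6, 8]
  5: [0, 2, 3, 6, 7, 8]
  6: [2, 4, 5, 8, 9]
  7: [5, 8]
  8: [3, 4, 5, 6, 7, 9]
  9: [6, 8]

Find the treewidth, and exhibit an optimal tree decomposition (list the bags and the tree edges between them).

Treewidth 2.
Bags: B1 = {3, 5, 8}  B2 = {5, 6, 8}  B3 = {4, 6, 8}  B4 = {6, 8, 9}  B5 = {2, 5, 6}  B6 = {0, 2, 5}  B7 = {0, 1, 2}  B8 = {5, 7, 8}
Tree: B1–B2, B2–B3, B2–B4, B2–B5, B5–B6, B6–B7, B2–B8

The largest bag has 3 vertices, giving width 2; this decomposition certifies tw(G) ≤ 2. For the lower bound, the 3 vertices {0, 1, 2} are pairwise adjacent, and any tree decomposition puts a clique entirely inside one bag — forcing width ≥ 2. The upper and lower bounds meet at 2, so that is the treewidth.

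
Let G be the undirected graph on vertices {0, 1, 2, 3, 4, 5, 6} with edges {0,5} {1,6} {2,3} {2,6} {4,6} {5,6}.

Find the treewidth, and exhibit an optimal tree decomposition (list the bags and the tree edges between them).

Treewidth 1.
One such decomposition:
Bags: B1 = {4, 6}  B2 = {2, 6}  B3 = {2, 3}  B4 = {1, 6}  B5 = {5, 6}  B6 = {0, 5}
Tree: B1–B2, B2–B3, B1–B4, B1–B5, B5–B6

Every bag has size at most 2, so the width is 2 − 1 = 1 and tw(G) ≤ 1. Any graph with an edge has treewidth ≥ 1, and G has the edge 6–4. Combining the bounds, tw(G) = 1.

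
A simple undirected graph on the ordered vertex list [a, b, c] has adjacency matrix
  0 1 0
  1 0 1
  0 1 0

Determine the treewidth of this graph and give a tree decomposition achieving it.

Treewidth 1.
One such decomposition:
Bags: B1 = {b, c}  B2 = {a, b}
Tree: B1–B2

Each bag holds 2 vertices, so the decomposition has width 1, which upper-bounds the treewidth. Any graph with an edge has treewidth ≥ 1, and G has the edge b–c. Therefore the treewidth is 1.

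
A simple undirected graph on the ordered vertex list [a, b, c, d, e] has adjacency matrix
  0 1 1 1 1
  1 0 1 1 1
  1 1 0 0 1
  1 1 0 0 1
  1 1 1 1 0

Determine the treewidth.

3

A width-3 tree decomposition is:
Bags: B1 = {a, b, d, e}  B2 = {a, b, c, e}
Tree: B1–B2
Each bag holds 4 vertices, so the decomposition has width 3, which upper-bounds the treewidth. Conversely, {a, b, d, e} is a clique of size 4, and the vertices of any clique must share a bag in every tree decomposition; so some bag has ≥ 4 vertices and tw(G) ≥ 3. The upper and lower bounds meet at 3, so that is the treewidth.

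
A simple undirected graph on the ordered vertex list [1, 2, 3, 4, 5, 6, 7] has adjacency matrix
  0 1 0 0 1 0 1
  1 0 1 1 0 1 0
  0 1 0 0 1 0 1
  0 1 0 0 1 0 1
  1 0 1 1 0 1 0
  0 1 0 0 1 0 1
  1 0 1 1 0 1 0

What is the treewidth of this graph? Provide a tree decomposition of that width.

Treewidth 3.
One optimal decomposition is:
Bags: B1 = {1, 2, 5, 7}  B2 = {2, 4, 5, 7}  B3 = {2, 5, 6, 7}  B4 = {2, 3, 5, 7}
Tree: B1–B2, B2–B3, B3–B4

Each bag holds 4 vertices, so the decomposition has width 3, which upper-bounds the treewidth. For the lower bound: the 4 vertex sets {1,5}, {4,7}, {2}, {6} are disjoint, each induces a connected subgraph, and every pair is joined by at least one edge of G. Contracting each set to a single vertex therefore yields K_{4} as a minor, and since treewidth is minor-monotone, tw(G) ≥ tw(K_{4}) = 3. Hence tw(G) = 3 exactly.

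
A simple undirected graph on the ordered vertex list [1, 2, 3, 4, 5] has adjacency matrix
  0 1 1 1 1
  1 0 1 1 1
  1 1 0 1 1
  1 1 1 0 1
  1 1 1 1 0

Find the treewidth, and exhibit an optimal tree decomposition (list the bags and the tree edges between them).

Treewidth 4.
One such decomposition:
Bags: B1 = {1, 2, 3, 4, 5}
Tree: (single bag)

A single bag containing all 5 vertices is trivially a valid decomposition of width 4. For the lower bound, the 5 vertices {1, 2, 3, 4, 5} are pairwise adjacent, and any tree decomposition puts a clique entirely inside one bag — forcing width ≥ 4. Hence tw(G) = 4 exactly.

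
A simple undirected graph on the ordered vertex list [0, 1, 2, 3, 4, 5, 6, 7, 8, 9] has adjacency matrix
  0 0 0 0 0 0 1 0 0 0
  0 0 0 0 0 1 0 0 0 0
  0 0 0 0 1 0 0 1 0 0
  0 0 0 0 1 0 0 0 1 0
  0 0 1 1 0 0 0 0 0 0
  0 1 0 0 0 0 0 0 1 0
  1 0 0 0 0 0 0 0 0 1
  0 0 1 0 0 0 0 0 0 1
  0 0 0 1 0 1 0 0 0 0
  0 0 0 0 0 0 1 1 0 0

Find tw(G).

A width-1 tree decomposition is:
Bags: B1 = {0, 6}  B2 = {6, 9}  B3 = {7, 9}  B4 = {2, 7}  B5 = {2, 4}  B6 = {3, 4}  B7 = {3, 8}  B8 = {5, 8}  B9 = {1, 5}
Tree: B1–B2, B2–B3, B3–B4, B4–B5, B5–B6, B6–B7, B7–B8, B8–B9
The largest bag has 2 vertices, giving width 1; this decomposition certifies tw(G) ≤ 1. G has an edge, so its treewidth is at least 1. Combining the bounds, tw(G) = 1.

1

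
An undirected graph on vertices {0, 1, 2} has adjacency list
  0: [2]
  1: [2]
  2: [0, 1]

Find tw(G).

1

A width-1 tree decomposition is:
Bags: B1 = {0, 2}  B2 = {1, 2}
Tree: B1–B2
The largest bag has 2 vertices, giving width 1; this decomposition certifies tw(G) ≤ 1. G has an edge, so its treewidth is at least 1. Hence tw(G) = 1 exactly.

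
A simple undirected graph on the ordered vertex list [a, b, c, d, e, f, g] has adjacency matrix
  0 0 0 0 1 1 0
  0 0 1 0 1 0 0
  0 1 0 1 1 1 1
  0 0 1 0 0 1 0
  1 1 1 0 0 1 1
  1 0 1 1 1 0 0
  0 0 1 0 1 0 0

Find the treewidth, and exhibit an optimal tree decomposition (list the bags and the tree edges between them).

The largest bag has 3 vertices, giving width 2; this decomposition certifies tw(G) ≤ 2. For the lower bound, the 3 vertices {c, d, f} are pairwise adjacent, and any tree decomposition puts a clique entirely inside one bag — forcing width ≥ 2. The upper and lower bounds meet at 2, so that is the treewidth.

Treewidth 2.
One optimal decomposition is:
Bags: B1 = {c, e, f}  B2 = {c, e, g}  B3 = {a, e, f}  B4 = {b, c, e}  B5 = {c, d, f}
Tree: B1–B2, B1–B3, B1–B4, B1–B5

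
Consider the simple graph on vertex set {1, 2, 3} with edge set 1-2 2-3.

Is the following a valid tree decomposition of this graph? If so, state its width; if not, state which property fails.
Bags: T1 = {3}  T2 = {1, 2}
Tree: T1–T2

No — edge (2,3) lies in no bag.

A tree decomposition must satisfy three properties: every vertex lies in some bag; for every edge, both endpoints lie together in some bag; and for every vertex, the bags containing it form a connected subtree. Here edge (2,3) lies in no bag, so the decomposition is invalid.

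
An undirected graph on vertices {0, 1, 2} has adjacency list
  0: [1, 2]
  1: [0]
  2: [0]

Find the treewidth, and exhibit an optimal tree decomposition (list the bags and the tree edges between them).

Each bag holds 2 vertices, so the decomposition has width 1, which upper-bounds the treewidth. G has an edge, so its treewidth is at least 1. Combining the bounds, tw(G) = 1.

Treewidth 1.
One optimal decomposition is:
Bags: B1 = {0, 2}  B2 = {0, 1}
Tree: B1–B2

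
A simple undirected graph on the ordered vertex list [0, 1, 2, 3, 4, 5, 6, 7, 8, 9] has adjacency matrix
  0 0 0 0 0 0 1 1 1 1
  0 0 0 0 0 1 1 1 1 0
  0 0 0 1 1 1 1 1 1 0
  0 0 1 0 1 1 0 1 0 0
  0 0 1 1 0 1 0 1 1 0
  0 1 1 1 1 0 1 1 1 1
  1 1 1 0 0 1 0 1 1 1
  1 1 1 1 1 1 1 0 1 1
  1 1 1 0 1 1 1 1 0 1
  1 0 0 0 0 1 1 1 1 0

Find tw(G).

4

A width-4 tree decomposition is:
Bags: B1 = {2, 5, 6, 7, 8}  B2 = {5, 6, 7, 8, 9}  B3 = {2, 4, 5, 7, 8}  B4 = {0, 6, 7, 8, 9}  B5 = {2, 3, 4, 5, 7}  B6 = {1, 5, 6, 7, 8}
Tree: B1–B2, B1–B3, B2–B4, B3–B5, B2–B6
The largest bag has 5 vertices, giving width 4; this decomposition certifies tw(G) ≤ 4. On the other hand G contains the 5-clique {0, 6, 7, 8, 9}. A clique must lie in a single bag of any decomposition, so no decomposition can have width below 4. Therefore the treewidth is 4.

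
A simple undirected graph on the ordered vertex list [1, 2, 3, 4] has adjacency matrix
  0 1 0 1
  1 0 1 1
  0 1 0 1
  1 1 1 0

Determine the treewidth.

A width-2 tree decomposition is:
Bags: B1 = {2, 3, 4}  B2 = {1, 2, 4}
Tree: B1–B2
Each bag holds 3 vertices, so the decomposition has width 2, which upper-bounds the treewidth. On the other hand G contains the 3-clique {1, 2, 4}. A clique must lie in a single bag of any decomposition, so no decomposition can have width below 2. Hence tw(G) = 2 exactly.

2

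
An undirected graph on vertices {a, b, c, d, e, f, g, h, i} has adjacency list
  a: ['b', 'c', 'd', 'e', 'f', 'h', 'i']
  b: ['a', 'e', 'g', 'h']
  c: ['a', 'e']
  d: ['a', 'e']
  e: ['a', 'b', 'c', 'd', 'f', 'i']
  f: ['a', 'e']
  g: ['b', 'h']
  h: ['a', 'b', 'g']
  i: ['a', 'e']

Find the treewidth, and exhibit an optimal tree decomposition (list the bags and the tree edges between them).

Each bag holds 3 vertices, so the decomposition has width 2, which upper-bounds the treewidth. On the other hand G contains the 3-clique {b, g, h}. A clique must lie in a single bag of any decomposition, so no decomposition can have width below 2. Hence tw(G) = 2 exactly.

Treewidth 2.
One optimal decomposition is:
Bags: B1 = {a, e, f}  B2 = {a, b, e}  B3 = {a, d, e}  B4 = {a, b, h}  B5 = {a, e, i}  B6 = {a, c, e}  B7 = {b, g, h}
Tree: B1–B2, B2–B3, B2–B4, B2–B5, B3–B6, B4–B7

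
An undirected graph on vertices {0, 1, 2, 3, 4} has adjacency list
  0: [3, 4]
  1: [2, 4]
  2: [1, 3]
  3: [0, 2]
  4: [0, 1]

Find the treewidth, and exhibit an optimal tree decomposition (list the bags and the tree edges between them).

Treewidth 2.
One such decomposition:
Bags: B1 = {0, 2, 3}  B2 = {0, 1, 2}  B3 = {0, 1, 4}
Tree: B1–B2, B2–B3

Every bag has size at most 3, so the width is 3 − 1 = 2 and tw(G) ≤ 2. For the lower bound, G contains the cycle 0–3–2–1–4–0, so G is not a forest; only forests have treewidth ≤ 1, hence tw(G) ≥ 2. The upper and lower bounds meet at 2, so that is the treewidth.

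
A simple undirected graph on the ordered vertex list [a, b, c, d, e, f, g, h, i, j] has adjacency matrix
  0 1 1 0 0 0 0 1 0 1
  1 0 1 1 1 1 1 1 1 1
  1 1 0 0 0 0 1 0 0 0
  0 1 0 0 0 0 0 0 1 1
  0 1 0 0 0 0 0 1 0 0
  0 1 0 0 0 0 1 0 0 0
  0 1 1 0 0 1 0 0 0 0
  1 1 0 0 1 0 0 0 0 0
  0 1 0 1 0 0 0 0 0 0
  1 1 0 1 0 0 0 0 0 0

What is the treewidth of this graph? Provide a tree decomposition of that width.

The largest bag has 3 vertices, giving width 2; this decomposition certifies tw(G) ≤ 2. On the other hand G contains the 3-clique {b, d, j}. A clique must lie in a single bag of any decomposition, so no decomposition can have width below 2. The upper and lower bounds meet at 2, so that is the treewidth.

Treewidth 2.
One optimal decomposition is:
Bags: B1 = {b, c, g}  B2 = {a, b, c}  B3 = {b, f, g}  B4 = {a, b, h}  B5 = {a, b, j}  B6 = {b, e, h}  B7 = {b, d, j}  B8 = {b, d, i}
Tree: B1–B2, B1–B3, B2–B4, B4–B5, B4–B6, B5–B7, B7–B8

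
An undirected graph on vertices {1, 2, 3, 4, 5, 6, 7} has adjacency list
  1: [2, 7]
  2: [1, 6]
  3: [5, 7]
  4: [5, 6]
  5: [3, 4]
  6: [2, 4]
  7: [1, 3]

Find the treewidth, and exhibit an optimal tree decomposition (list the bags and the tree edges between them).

Every bag has size at most 3, so the width is 3 − 1 = 2 and tw(G) ≤ 2. For the lower bound, G contains the cycle 4–5–3–7–1–2–6–4, so G is not a forest; only forests have treewidth ≤ 1, hence tw(G) ≥ 2. Hence tw(G) = 2 exactly.

Treewidth 2.
One such decomposition:
Bags: B1 = {3, 4, 5}  B2 = {3, 4, 7}  B3 = {1, 4, 7}  B4 = {1, 2, 4}  B5 = {2, 4, 6}
Tree: B1–B2, B2–B3, B3–B4, B4–B5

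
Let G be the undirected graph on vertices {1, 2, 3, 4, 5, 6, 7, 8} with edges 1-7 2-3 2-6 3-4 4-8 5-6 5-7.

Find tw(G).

A width-1 tree decomposition is:
Bags: B1 = {4, 8}  B2 = {3, 4}  B3 = {2, 3}  B4 = {2, 6}  B5 = {5, 6}  B6 = {5, 7}  B7 = {1, 7}
Tree: B1–B2, B2–B3, B3–B4, B4–B5, B5–B6, B6–B7
Every bag has size at most 2, so the width is 2 − 1 = 1 and tw(G) ≤ 1. Since G has at least one edge (e.g. 8–4), it is not an edgeless graph, so tw(G) ≥ 1. Therefore the treewidth is 1.

1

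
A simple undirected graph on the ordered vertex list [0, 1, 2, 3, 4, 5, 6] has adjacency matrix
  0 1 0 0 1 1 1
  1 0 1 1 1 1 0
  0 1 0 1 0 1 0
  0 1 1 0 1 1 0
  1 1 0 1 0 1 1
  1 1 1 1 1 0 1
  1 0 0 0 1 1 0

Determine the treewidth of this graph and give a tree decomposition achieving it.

Treewidth 3.
One such decomposition:
Bags: B1 = {1, 2, 3, 5}  B2 = {1, 3, 4, 5}  B3 = {0, 1, 4, 5}  B4 = {0, 4, 5, 6}
Tree: B1–B2, B2–B3, B3–B4

The largest bag has 4 vertices, giving width 3; this decomposition certifies tw(G) ≤ 3. For the lower bound, the 4 vertices {0, 1, 4, 5} are pairwise adjacent, and any tree decomposition puts a clique entirely inside one bag — forcing width ≥ 3. The upper and lower bounds meet at 3, so that is the treewidth.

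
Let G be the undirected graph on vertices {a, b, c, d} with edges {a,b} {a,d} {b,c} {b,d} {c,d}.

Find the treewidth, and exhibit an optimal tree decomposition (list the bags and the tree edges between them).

Every bag has size at most 3, so the width is 3 − 1 = 2 and tw(G) ≤ 2. Conversely, {b, c, d} is a clique of size 3, and the vertices of any clique must share a bag in every tree decomposition; so some bag has ≥ 3 vertices and tw(G) ≥ 2. Therefore the treewidth is 2.

Treewidth 2.
One optimal decomposition is:
Bags: B1 = {b, c, d}  B2 = {a, b, d}
Tree: B1–B2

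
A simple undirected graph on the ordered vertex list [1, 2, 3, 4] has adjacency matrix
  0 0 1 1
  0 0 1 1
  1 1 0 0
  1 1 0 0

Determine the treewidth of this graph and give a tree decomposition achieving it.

Every bag has size at most 3, so the width is 3 − 1 = 2 and tw(G) ≤ 2. Since 2–3–1–4–2 is a cycle in G, G is not acyclic. Forests are exactly the graphs of treewidth ≤ 1, so tw(G) ≥ 2. The upper and lower bounds meet at 2, so that is the treewidth.

Treewidth 2.
One optimal decomposition is:
Bags: B1 = {1, 2, 3}  B2 = {1, 2, 4}
Tree: B1–B2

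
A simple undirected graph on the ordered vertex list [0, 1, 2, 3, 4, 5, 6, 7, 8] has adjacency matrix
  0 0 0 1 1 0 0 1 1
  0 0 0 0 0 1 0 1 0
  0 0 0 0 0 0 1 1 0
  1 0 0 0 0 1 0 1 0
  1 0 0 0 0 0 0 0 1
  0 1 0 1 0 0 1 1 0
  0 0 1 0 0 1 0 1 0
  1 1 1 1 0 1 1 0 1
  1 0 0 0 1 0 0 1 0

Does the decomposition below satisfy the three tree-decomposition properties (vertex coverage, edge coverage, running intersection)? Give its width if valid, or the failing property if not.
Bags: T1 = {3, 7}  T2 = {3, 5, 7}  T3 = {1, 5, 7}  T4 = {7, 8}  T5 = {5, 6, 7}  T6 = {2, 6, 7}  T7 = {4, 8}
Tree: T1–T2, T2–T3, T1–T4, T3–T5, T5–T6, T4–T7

A tree decomposition must satisfy three properties: every vertex lies in some bag; for every edge, both endpoints lie together in some bag; and for every vertex, the bags containing it form a connected subtree. Here vertex 0 appears in no bag, so the decomposition is invalid.

No — vertex 0 appears in no bag.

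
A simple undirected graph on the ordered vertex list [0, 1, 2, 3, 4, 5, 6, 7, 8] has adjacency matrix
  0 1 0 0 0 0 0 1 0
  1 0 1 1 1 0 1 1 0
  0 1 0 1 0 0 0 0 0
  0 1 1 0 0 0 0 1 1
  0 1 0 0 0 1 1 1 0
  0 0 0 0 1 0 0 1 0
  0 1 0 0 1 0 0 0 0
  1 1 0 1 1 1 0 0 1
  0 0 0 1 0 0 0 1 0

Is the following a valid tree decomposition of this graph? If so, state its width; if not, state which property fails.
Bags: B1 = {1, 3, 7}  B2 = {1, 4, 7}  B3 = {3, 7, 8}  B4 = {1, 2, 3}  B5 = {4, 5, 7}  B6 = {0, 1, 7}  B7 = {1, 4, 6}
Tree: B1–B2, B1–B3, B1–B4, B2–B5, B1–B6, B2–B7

Yes; width 2.

Every vertex of G appears in some bag (union = {0, 1, 2, 3, 4, 5, 6, 7, 8}); every edge is covered by a bag; and for each vertex v the set of bags containing v is connected in the bag tree. The decomposition is therefore valid. The largest bag has 3 vertices, so the width is 2.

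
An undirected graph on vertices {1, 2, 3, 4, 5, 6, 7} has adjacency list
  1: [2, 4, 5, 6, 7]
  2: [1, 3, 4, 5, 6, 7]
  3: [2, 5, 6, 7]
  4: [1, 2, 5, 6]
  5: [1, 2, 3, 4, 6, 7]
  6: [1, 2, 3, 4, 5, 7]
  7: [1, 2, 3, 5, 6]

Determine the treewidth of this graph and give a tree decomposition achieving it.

Each bag holds 5 vertices, so the decomposition has width 4, which upper-bounds the treewidth. Conversely, {1, 2, 4, 5, 6} is a clique of size 5, and the vertices of any clique must share a bag in every tree decomposition; so some bag has ≥ 5 vertices and tw(G) ≥ 4. Combining the bounds, tw(G) = 4.

Treewidth 4.
Bags: B1 = {1, 2, 5, 6, 7}  B2 = {1, 2, 4, 5, 6}  B3 = {2, 3, 5, 6, 7}
Tree: B1–B2, B1–B3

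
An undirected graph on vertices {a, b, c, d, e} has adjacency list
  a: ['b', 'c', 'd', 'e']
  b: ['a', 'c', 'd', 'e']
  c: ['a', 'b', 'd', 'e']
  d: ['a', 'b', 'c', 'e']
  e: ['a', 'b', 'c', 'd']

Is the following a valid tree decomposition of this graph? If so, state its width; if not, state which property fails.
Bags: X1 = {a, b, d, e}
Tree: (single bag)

A tree decomposition must satisfy three properties: every vertex lies in some bag; for every edge, both endpoints lie together in some bag; and for every vertex, the bags containing it form a connected subtree. Here vertex c appears in no bag, so the decomposition is invalid.

No — vertex c appears in no bag.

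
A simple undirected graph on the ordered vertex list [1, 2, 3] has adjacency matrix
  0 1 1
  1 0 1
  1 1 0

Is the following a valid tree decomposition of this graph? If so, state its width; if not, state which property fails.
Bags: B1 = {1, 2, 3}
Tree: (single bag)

Every vertex of G appears in some bag (union = {1, 2, 3}); every edge is covered by a bag; and for each vertex v the set of bags containing v is connected in the bag tree. The decomposition is therefore valid. The largest bag has 3 vertices, so the width is 2.

Yes; width 2.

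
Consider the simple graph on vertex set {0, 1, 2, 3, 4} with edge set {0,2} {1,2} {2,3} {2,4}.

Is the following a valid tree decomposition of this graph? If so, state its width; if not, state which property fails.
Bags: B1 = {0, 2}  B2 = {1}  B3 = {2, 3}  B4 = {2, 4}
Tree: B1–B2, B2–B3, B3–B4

No — edge (2,1) lies in no bag.

A tree decomposition must satisfy three properties: every vertex lies in some bag; for every edge, both endpoints lie together in some bag; and for every vertex, the bags containing it form a connected subtree. Here edge (2,1) lies in no bag, so the decomposition is invalid.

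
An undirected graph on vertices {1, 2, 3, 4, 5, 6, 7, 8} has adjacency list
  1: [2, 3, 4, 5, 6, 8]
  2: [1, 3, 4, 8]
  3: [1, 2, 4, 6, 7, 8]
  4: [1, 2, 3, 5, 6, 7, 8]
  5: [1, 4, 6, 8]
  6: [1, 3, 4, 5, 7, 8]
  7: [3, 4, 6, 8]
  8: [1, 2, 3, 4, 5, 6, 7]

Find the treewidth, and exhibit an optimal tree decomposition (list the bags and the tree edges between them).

The largest bag has 5 vertices, giving width 4; this decomposition certifies tw(G) ≤ 4. On the other hand G contains the 5-clique {1, 2, 3, 4, 8}. A clique must lie in a single bag of any decomposition, so no decomposition can have width below 4. The upper and lower bounds meet at 4, so that is the treewidth.

Treewidth 4.
Bags: B1 = {1, 3, 4, 6, 8}  B2 = {3, 4, 6, 7, 8}  B3 = {1, 4, 5, 6, 8}  B4 = {1, 2, 3, 4, 8}
Tree: B1–B2, B1–B3, B1–B4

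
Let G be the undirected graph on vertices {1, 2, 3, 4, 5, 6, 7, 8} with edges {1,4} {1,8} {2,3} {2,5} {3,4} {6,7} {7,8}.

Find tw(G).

A width-1 tree decomposition is:
Bags: B1 = {2, 5}  B2 = {2, 3}  B3 = {3, 4}  B4 = {1, 4}  B5 = {1, 8}  B6 = {7, 8}  B7 = {6, 7}
Tree: B1–B2, B2–B3, B3–B4, B4–B5, B5–B6, B6–B7
The largest bag has 2 vertices, giving width 1; this decomposition certifies tw(G) ≤ 1. G has an edge, so its treewidth is at least 1. Combining the bounds, tw(G) = 1.

1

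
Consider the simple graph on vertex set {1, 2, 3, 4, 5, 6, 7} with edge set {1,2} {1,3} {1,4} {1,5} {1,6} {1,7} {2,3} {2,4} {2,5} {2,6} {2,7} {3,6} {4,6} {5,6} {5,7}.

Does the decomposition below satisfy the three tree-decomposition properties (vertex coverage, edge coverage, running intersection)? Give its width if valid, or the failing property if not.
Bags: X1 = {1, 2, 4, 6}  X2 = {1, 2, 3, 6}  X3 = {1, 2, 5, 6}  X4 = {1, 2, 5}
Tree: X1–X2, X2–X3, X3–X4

No — vertex 7 appears in no bag.

A tree decomposition must satisfy three properties: every vertex lies in some bag; for every edge, both endpoints lie together in some bag; and for every vertex, the bags containing it form a connected subtree. Here vertex 7 appears in no bag, so the decomposition is invalid.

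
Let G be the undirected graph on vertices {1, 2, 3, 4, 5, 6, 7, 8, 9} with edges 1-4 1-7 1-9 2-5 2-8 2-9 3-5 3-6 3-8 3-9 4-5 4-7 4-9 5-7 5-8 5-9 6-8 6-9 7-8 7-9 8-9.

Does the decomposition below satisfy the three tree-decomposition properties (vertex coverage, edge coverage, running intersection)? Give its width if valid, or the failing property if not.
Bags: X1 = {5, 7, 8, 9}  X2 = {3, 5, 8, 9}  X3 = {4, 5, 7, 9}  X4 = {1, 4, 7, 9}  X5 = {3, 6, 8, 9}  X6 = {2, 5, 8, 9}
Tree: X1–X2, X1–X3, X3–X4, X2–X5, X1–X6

Yes; width 3.

Checking the three conditions: (i) the bags cover all of {1, 2, 3, 4, 5, 6, 7, 8, 9}; (ii) for each edge, some bag contains both endpoints; (iii) the bags containing any fixed vertex form a subtree. All hold, so the decomposition is valid with width 4 − 1 = 3.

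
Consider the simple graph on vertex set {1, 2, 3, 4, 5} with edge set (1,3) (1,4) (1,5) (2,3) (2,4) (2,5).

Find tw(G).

2

A width-2 tree decomposition is:
Bags: B1 = {1, 2, 3}  B2 = {1, 2, 5}  B3 = {1, 2, 4}
Tree: B1–B2, B2–B3
Every bag has size at most 3, so the width is 3 − 1 = 2 and tw(G) ≤ 2. For the lower bound, G contains the cycle 1–3–2–5–1, so G is not a forest; only forests have treewidth ≤ 1, hence tw(G) ≥ 2. Hence tw(G) = 2 exactly.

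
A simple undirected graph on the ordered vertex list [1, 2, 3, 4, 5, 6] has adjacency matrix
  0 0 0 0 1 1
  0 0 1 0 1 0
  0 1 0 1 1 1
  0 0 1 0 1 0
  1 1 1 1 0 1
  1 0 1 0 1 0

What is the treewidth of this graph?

A width-2 tree decomposition is:
Bags: B1 = {2, 3, 5}  B2 = {3, 5, 6}  B3 = {3, 4, 5}  B4 = {1, 5, 6}
Tree: B1–B2, B2–B3, B2–B4
Each bag holds 3 vertices, so the decomposition has width 2, which upper-bounds the treewidth. For the lower bound, the 3 vertices {1, 5, 6} are pairwise adjacent, and any tree decomposition puts a clique entirely inside one bag — forcing width ≥ 2. The upper and lower bounds meet at 2, so that is the treewidth.

2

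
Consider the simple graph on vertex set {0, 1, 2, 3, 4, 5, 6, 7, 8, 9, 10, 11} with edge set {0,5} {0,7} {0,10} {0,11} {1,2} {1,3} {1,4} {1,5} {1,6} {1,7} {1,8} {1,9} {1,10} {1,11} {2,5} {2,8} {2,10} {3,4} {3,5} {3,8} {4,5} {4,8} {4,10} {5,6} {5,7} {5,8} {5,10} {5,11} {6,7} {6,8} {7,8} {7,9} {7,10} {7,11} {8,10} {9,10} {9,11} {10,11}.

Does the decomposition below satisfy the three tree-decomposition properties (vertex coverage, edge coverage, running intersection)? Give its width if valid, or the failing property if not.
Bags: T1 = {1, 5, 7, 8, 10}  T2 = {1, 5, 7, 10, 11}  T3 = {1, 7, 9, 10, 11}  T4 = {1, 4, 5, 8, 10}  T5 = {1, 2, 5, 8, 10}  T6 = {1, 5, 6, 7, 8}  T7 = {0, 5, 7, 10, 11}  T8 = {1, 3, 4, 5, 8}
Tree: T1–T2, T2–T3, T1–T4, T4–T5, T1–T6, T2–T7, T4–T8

Yes; width 4.

Every vertex of G appears in some bag (union = {0, 1, 2, 3, 4, 5, 6, 7, 8, 9, 10, 11}); every edge is covered by a bag; and for each vertex v the set of bags containing v is connected in the bag tree. The decomposition is therefore valid. The largest bag has 5 vertices, so the width is 4.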